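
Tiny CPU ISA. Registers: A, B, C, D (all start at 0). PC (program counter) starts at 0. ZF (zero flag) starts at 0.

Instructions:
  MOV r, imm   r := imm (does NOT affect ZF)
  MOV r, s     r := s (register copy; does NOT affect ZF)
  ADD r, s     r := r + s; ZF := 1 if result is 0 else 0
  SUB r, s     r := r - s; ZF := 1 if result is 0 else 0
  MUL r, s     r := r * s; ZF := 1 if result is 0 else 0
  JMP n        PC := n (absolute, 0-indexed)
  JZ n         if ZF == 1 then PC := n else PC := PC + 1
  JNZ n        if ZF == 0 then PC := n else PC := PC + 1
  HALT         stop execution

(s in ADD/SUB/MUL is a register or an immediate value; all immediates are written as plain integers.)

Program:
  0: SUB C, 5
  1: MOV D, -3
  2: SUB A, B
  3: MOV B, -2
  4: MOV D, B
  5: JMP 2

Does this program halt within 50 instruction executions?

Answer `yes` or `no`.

Answer: no

Derivation:
Step 1: PC=0 exec 'SUB C, 5'. After: A=0 B=0 C=-5 D=0 ZF=0 PC=1
Step 2: PC=1 exec 'MOV D, -3'. After: A=0 B=0 C=-5 D=-3 ZF=0 PC=2
Step 3: PC=2 exec 'SUB A, B'. After: A=0 B=0 C=-5 D=-3 ZF=1 PC=3
Step 4: PC=3 exec 'MOV B, -2'. After: A=0 B=-2 C=-5 D=-3 ZF=1 PC=4
Step 5: PC=4 exec 'MOV D, B'. After: A=0 B=-2 C=-5 D=-2 ZF=1 PC=5
Step 6: PC=5 exec 'JMP 2'. After: A=0 B=-2 C=-5 D=-2 ZF=1 PC=2
Step 7: PC=2 exec 'SUB A, B'. After: A=2 B=-2 C=-5 D=-2 ZF=0 PC=3
Step 8: PC=3 exec 'MOV B, -2'. After: A=2 B=-2 C=-5 D=-2 ZF=0 PC=4
Step 9: PC=4 exec 'MOV D, B'. After: A=2 B=-2 C=-5 D=-2 ZF=0 PC=5
Step 10: PC=5 exec 'JMP 2'. After: A=2 B=-2 C=-5 D=-2 ZF=0 PC=2
Step 11: PC=2 exec 'SUB A, B'. After: A=4 B=-2 C=-5 D=-2 ZF=0 PC=3
Step 12: PC=3 exec 'MOV B, -2'. After: A=4 B=-2 C=-5 D=-2 ZF=0 PC=4
Step 13: PC=4 exec 'MOV D, B'. After: A=4 B=-2 C=-5 D=-2 ZF=0 PC=5
Step 14: PC=5 exec 'JMP 2'. After: A=4 B=-2 C=-5 D=-2 ZF=0 PC=2
Step 15: PC=2 exec 'SUB A, B'. After: A=6 B=-2 C=-5 D=-2 ZF=0 PC=3
After 50 steps: not halted. PC revisits the same instructions with no path to HALT; will never halt.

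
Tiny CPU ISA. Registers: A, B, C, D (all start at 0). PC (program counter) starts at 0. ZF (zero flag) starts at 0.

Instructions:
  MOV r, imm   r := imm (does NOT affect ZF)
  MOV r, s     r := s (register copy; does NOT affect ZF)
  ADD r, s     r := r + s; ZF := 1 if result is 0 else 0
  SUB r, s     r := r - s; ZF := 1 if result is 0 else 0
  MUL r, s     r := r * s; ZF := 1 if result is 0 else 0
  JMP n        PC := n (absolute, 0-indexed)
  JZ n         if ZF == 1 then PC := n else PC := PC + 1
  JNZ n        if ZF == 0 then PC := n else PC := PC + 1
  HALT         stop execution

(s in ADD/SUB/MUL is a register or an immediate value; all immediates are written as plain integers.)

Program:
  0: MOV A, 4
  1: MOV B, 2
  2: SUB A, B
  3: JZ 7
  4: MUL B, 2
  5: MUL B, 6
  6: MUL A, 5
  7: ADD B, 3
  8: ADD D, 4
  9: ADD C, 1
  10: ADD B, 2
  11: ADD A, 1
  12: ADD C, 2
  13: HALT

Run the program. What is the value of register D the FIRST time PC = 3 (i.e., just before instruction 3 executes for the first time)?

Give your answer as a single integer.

Step 1: PC=0 exec 'MOV A, 4'. After: A=4 B=0 C=0 D=0 ZF=0 PC=1
Step 2: PC=1 exec 'MOV B, 2'. After: A=4 B=2 C=0 D=0 ZF=0 PC=2
Step 3: PC=2 exec 'SUB A, B'. After: A=2 B=2 C=0 D=0 ZF=0 PC=3
First time PC=3: D=0

0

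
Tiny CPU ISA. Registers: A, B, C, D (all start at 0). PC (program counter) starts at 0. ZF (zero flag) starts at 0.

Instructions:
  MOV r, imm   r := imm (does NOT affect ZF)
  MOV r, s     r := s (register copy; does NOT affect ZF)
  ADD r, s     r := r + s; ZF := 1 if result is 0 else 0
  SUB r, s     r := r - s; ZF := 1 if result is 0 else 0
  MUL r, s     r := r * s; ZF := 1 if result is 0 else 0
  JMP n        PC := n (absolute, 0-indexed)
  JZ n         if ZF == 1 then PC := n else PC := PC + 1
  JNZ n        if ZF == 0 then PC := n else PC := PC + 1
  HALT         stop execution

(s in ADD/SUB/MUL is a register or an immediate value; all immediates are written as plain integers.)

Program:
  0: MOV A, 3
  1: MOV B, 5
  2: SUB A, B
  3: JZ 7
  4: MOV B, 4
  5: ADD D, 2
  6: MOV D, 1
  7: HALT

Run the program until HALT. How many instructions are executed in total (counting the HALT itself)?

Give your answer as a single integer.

Answer: 8

Derivation:
Step 1: PC=0 exec 'MOV A, 3'. After: A=3 B=0 C=0 D=0 ZF=0 PC=1
Step 2: PC=1 exec 'MOV B, 5'. After: A=3 B=5 C=0 D=0 ZF=0 PC=2
Step 3: PC=2 exec 'SUB A, B'. After: A=-2 B=5 C=0 D=0 ZF=0 PC=3
Step 4: PC=3 exec 'JZ 7'. After: A=-2 B=5 C=0 D=0 ZF=0 PC=4
Step 5: PC=4 exec 'MOV B, 4'. After: A=-2 B=4 C=0 D=0 ZF=0 PC=5
Step 6: PC=5 exec 'ADD D, 2'. After: A=-2 B=4 C=0 D=2 ZF=0 PC=6
Step 7: PC=6 exec 'MOV D, 1'. After: A=-2 B=4 C=0 D=1 ZF=0 PC=7
Step 8: PC=7 exec 'HALT'. After: A=-2 B=4 C=0 D=1 ZF=0 PC=7 HALTED
Total instructions executed: 8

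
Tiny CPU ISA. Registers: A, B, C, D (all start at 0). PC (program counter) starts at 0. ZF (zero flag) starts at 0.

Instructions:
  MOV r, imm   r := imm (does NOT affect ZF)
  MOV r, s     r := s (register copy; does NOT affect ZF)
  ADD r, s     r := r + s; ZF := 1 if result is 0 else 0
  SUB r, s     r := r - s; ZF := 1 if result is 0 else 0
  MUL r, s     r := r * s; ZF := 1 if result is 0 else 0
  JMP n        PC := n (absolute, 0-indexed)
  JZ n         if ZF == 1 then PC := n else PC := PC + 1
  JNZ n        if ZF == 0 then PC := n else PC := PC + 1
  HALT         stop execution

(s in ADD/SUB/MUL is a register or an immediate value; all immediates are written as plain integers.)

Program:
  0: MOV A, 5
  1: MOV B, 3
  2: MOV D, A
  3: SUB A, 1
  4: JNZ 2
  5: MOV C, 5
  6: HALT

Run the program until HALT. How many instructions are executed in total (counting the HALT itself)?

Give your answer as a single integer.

Step 1: PC=0 exec 'MOV A, 5'. After: A=5 B=0 C=0 D=0 ZF=0 PC=1
Step 2: PC=1 exec 'MOV B, 3'. After: A=5 B=3 C=0 D=0 ZF=0 PC=2
Step 3: PC=2 exec 'MOV D, A'. After: A=5 B=3 C=0 D=5 ZF=0 PC=3
Step 4: PC=3 exec 'SUB A, 1'. After: A=4 B=3 C=0 D=5 ZF=0 PC=4
Step 5: PC=4 exec 'JNZ 2'. After: A=4 B=3 C=0 D=5 ZF=0 PC=2
Step 6: PC=2 exec 'MOV D, A'. After: A=4 B=3 C=0 D=4 ZF=0 PC=3
Step 7: PC=3 exec 'SUB A, 1'. After: A=3 B=3 C=0 D=4 ZF=0 PC=4
Step 8: PC=4 exec 'JNZ 2'. After: A=3 B=3 C=0 D=4 ZF=0 PC=2
Step 9: PC=2 exec 'MOV D, A'. After: A=3 B=3 C=0 D=3 ZF=0 PC=3
Step 10: PC=3 exec 'SUB A, 1'. After: A=2 B=3 C=0 D=3 ZF=0 PC=4
Step 11: PC=4 exec 'JNZ 2'. After: A=2 B=3 C=0 D=3 ZF=0 PC=2
Step 12: PC=2 exec 'MOV D, A'. After: A=2 B=3 C=0 D=2 ZF=0 PC=3
Step 13: PC=3 exec 'SUB A, 1'. After: A=1 B=3 C=0 D=2 ZF=0 PC=4
Step 14: PC=4 exec 'JNZ 2'. After: A=1 B=3 C=0 D=2 ZF=0 PC=2
Step 15: PC=2 exec 'MOV D, A'. After: A=1 B=3 C=0 D=1 ZF=0 PC=3
Step 16: PC=3 exec 'SUB A, 1'. After: A=0 B=3 C=0 D=1 ZF=1 PC=4
Step 17: PC=4 exec 'JNZ 2'. After: A=0 B=3 C=0 D=1 ZF=1 PC=5
Step 18: PC=5 exec 'MOV C, 5'. After: A=0 B=3 C=5 D=1 ZF=1 PC=6
Step 19: PC=6 exec 'HALT'. After: A=0 B=3 C=5 D=1 ZF=1 PC=6 HALTED
Total instructions executed: 19

Answer: 19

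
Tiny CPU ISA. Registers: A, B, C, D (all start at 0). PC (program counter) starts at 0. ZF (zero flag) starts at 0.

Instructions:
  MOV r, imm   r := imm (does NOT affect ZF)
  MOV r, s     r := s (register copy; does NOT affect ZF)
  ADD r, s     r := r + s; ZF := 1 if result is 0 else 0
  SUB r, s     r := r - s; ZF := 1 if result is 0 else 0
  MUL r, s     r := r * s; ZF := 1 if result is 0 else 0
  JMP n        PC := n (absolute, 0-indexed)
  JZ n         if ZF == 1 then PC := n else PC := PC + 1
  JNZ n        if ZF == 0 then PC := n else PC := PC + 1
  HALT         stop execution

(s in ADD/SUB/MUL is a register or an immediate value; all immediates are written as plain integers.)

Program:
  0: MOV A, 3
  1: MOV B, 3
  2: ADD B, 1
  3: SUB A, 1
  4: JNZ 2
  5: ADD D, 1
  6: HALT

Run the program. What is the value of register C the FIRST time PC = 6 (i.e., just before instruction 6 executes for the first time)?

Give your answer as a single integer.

Step 1: PC=0 exec 'MOV A, 3'. After: A=3 B=0 C=0 D=0 ZF=0 PC=1
Step 2: PC=1 exec 'MOV B, 3'. After: A=3 B=3 C=0 D=0 ZF=0 PC=2
Step 3: PC=2 exec 'ADD B, 1'. After: A=3 B=4 C=0 D=0 ZF=0 PC=3
Step 4: PC=3 exec 'SUB A, 1'. After: A=2 B=4 C=0 D=0 ZF=0 PC=4
Step 5: PC=4 exec 'JNZ 2'. After: A=2 B=4 C=0 D=0 ZF=0 PC=2
Step 6: PC=2 exec 'ADD B, 1'. After: A=2 B=5 C=0 D=0 ZF=0 PC=3
Step 7: PC=3 exec 'SUB A, 1'. After: A=1 B=5 C=0 D=0 ZF=0 PC=4
Step 8: PC=4 exec 'JNZ 2'. After: A=1 B=5 C=0 D=0 ZF=0 PC=2
Step 9: PC=2 exec 'ADD B, 1'. After: A=1 B=6 C=0 D=0 ZF=0 PC=3
Step 10: PC=3 exec 'SUB A, 1'. After: A=0 B=6 C=0 D=0 ZF=1 PC=4
Step 11: PC=4 exec 'JNZ 2'. After: A=0 B=6 C=0 D=0 ZF=1 PC=5
Step 12: PC=5 exec 'ADD D, 1'. After: A=0 B=6 C=0 D=1 ZF=0 PC=6
First time PC=6: C=0

0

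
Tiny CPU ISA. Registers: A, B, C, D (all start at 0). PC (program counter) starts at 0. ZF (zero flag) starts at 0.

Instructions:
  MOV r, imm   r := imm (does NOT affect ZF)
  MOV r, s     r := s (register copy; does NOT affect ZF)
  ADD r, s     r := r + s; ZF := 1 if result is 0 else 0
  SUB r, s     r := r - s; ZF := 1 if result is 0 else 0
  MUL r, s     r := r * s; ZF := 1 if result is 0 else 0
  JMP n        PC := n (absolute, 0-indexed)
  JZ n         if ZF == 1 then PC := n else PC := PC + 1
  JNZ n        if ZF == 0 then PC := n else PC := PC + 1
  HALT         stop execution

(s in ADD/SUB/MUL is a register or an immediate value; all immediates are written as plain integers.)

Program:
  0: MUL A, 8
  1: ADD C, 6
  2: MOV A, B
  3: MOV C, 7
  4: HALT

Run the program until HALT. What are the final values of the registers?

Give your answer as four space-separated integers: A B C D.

Step 1: PC=0 exec 'MUL A, 8'. After: A=0 B=0 C=0 D=0 ZF=1 PC=1
Step 2: PC=1 exec 'ADD C, 6'. After: A=0 B=0 C=6 D=0 ZF=0 PC=2
Step 3: PC=2 exec 'MOV A, B'. After: A=0 B=0 C=6 D=0 ZF=0 PC=3
Step 4: PC=3 exec 'MOV C, 7'. After: A=0 B=0 C=7 D=0 ZF=0 PC=4
Step 5: PC=4 exec 'HALT'. After: A=0 B=0 C=7 D=0 ZF=0 PC=4 HALTED

Answer: 0 0 7 0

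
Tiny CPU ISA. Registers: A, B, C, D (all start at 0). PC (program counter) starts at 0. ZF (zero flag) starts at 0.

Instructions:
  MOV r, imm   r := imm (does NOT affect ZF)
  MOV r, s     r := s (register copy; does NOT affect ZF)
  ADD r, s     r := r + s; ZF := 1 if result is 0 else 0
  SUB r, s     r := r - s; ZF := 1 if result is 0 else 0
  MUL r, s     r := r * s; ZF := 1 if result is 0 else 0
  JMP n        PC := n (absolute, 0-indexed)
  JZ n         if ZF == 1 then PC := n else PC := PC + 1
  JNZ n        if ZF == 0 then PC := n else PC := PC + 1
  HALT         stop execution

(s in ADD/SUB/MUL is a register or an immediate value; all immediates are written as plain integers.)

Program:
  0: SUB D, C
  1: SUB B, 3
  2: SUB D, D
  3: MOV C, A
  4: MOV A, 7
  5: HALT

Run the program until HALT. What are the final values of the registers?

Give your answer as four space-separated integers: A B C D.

Step 1: PC=0 exec 'SUB D, C'. After: A=0 B=0 C=0 D=0 ZF=1 PC=1
Step 2: PC=1 exec 'SUB B, 3'. After: A=0 B=-3 C=0 D=0 ZF=0 PC=2
Step 3: PC=2 exec 'SUB D, D'. After: A=0 B=-3 C=0 D=0 ZF=1 PC=3
Step 4: PC=3 exec 'MOV C, A'. After: A=0 B=-3 C=0 D=0 ZF=1 PC=4
Step 5: PC=4 exec 'MOV A, 7'. After: A=7 B=-3 C=0 D=0 ZF=1 PC=5
Step 6: PC=5 exec 'HALT'. After: A=7 B=-3 C=0 D=0 ZF=1 PC=5 HALTED

Answer: 7 -3 0 0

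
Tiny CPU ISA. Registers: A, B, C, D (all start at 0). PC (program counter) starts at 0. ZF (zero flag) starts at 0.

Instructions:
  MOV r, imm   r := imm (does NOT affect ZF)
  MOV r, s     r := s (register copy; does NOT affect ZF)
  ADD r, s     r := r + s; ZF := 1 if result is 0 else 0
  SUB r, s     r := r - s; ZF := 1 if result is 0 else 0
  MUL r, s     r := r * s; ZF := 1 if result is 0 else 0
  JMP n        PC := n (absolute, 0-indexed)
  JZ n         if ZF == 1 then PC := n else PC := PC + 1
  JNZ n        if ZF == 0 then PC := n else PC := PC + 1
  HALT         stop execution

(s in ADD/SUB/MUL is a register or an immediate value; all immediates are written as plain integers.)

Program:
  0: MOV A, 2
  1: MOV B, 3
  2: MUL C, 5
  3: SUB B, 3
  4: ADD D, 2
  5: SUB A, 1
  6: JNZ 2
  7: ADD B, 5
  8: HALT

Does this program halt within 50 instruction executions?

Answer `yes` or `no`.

Step 1: PC=0 exec 'MOV A, 2'. After: A=2 B=0 C=0 D=0 ZF=0 PC=1
Step 2: PC=1 exec 'MOV B, 3'. After: A=2 B=3 C=0 D=0 ZF=0 PC=2
Step 3: PC=2 exec 'MUL C, 5'. After: A=2 B=3 C=0 D=0 ZF=1 PC=3
Step 4: PC=3 exec 'SUB B, 3'. After: A=2 B=0 C=0 D=0 ZF=1 PC=4
Step 5: PC=4 exec 'ADD D, 2'. After: A=2 B=0 C=0 D=2 ZF=0 PC=5
Step 6: PC=5 exec 'SUB A, 1'. After: A=1 B=0 C=0 D=2 ZF=0 PC=6
Step 7: PC=6 exec 'JNZ 2'. After: A=1 B=0 C=0 D=2 ZF=0 PC=2
Step 8: PC=2 exec 'MUL C, 5'. After: A=1 B=0 C=0 D=2 ZF=1 PC=3
Step 9: PC=3 exec 'SUB B, 3'. After: A=1 B=-3 C=0 D=2 ZF=0 PC=4
Step 10: PC=4 exec 'ADD D, 2'. After: A=1 B=-3 C=0 D=4 ZF=0 PC=5
Step 11: PC=5 exec 'SUB A, 1'. After: A=0 B=-3 C=0 D=4 ZF=1 PC=6
Step 12: PC=6 exec 'JNZ 2'. After: A=0 B=-3 C=0 D=4 ZF=1 PC=7
Step 13: PC=7 exec 'ADD B, 5'. After: A=0 B=2 C=0 D=4 ZF=0 PC=8
Step 14: PC=8 exec 'HALT'. After: A=0 B=2 C=0 D=4 ZF=0 PC=8 HALTED

Answer: yes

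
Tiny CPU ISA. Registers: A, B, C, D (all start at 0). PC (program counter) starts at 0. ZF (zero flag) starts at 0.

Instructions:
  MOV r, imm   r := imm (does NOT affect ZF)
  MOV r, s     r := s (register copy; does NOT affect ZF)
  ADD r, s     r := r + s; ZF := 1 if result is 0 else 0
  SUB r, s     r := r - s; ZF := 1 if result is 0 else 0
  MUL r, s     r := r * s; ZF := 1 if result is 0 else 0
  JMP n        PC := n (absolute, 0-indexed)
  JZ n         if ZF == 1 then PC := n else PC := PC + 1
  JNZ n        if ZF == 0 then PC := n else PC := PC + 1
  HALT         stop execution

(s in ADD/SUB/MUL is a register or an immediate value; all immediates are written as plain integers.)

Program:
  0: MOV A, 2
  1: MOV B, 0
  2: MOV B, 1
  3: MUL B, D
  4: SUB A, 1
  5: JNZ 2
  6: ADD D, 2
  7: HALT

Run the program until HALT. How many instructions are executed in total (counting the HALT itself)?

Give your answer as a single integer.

Step 1: PC=0 exec 'MOV A, 2'. After: A=2 B=0 C=0 D=0 ZF=0 PC=1
Step 2: PC=1 exec 'MOV B, 0'. After: A=2 B=0 C=0 D=0 ZF=0 PC=2
Step 3: PC=2 exec 'MOV B, 1'. After: A=2 B=1 C=0 D=0 ZF=0 PC=3
Step 4: PC=3 exec 'MUL B, D'. After: A=2 B=0 C=0 D=0 ZF=1 PC=4
Step 5: PC=4 exec 'SUB A, 1'. After: A=1 B=0 C=0 D=0 ZF=0 PC=5
Step 6: PC=5 exec 'JNZ 2'. After: A=1 B=0 C=0 D=0 ZF=0 PC=2
Step 7: PC=2 exec 'MOV B, 1'. After: A=1 B=1 C=0 D=0 ZF=0 PC=3
Step 8: PC=3 exec 'MUL B, D'. After: A=1 B=0 C=0 D=0 ZF=1 PC=4
Step 9: PC=4 exec 'SUB A, 1'. After: A=0 B=0 C=0 D=0 ZF=1 PC=5
Step 10: PC=5 exec 'JNZ 2'. After: A=0 B=0 C=0 D=0 ZF=1 PC=6
Step 11: PC=6 exec 'ADD D, 2'. After: A=0 B=0 C=0 D=2 ZF=0 PC=7
Step 12: PC=7 exec 'HALT'. After: A=0 B=0 C=0 D=2 ZF=0 PC=7 HALTED
Total instructions executed: 12

Answer: 12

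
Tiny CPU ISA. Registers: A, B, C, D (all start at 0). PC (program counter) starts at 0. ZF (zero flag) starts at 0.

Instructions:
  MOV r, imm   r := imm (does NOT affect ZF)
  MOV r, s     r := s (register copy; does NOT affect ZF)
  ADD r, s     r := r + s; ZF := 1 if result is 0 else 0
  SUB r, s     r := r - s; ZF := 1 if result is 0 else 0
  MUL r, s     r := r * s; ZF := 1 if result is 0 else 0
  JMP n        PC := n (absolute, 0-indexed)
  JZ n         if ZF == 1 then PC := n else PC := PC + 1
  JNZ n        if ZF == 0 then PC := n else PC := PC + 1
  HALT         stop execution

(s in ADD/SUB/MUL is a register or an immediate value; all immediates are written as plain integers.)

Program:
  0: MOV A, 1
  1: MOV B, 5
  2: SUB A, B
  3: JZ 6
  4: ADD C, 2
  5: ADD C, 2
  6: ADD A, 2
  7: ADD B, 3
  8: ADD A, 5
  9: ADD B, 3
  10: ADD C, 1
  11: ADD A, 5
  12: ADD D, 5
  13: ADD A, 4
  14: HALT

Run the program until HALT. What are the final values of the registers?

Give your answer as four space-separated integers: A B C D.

Step 1: PC=0 exec 'MOV A, 1'. After: A=1 B=0 C=0 D=0 ZF=0 PC=1
Step 2: PC=1 exec 'MOV B, 5'. After: A=1 B=5 C=0 D=0 ZF=0 PC=2
Step 3: PC=2 exec 'SUB A, B'. After: A=-4 B=5 C=0 D=0 ZF=0 PC=3
Step 4: PC=3 exec 'JZ 6'. After: A=-4 B=5 C=0 D=0 ZF=0 PC=4
Step 5: PC=4 exec 'ADD C, 2'. After: A=-4 B=5 C=2 D=0 ZF=0 PC=5
Step 6: PC=5 exec 'ADD C, 2'. After: A=-4 B=5 C=4 D=0 ZF=0 PC=6
Step 7: PC=6 exec 'ADD A, 2'. After: A=-2 B=5 C=4 D=0 ZF=0 PC=7
Step 8: PC=7 exec 'ADD B, 3'. After: A=-2 B=8 C=4 D=0 ZF=0 PC=8
Step 9: PC=8 exec 'ADD A, 5'. After: A=3 B=8 C=4 D=0 ZF=0 PC=9
Step 10: PC=9 exec 'ADD B, 3'. After: A=3 B=11 C=4 D=0 ZF=0 PC=10
Step 11: PC=10 exec 'ADD C, 1'. After: A=3 B=11 C=5 D=0 ZF=0 PC=11
Step 12: PC=11 exec 'ADD A, 5'. After: A=8 B=11 C=5 D=0 ZF=0 PC=12
Step 13: PC=12 exec 'ADD D, 5'. After: A=8 B=11 C=5 D=5 ZF=0 PC=13
Step 14: PC=13 exec 'ADD A, 4'. After: A=12 B=11 C=5 D=5 ZF=0 PC=14
Step 15: PC=14 exec 'HALT'. After: A=12 B=11 C=5 D=5 ZF=0 PC=14 HALTED

Answer: 12 11 5 5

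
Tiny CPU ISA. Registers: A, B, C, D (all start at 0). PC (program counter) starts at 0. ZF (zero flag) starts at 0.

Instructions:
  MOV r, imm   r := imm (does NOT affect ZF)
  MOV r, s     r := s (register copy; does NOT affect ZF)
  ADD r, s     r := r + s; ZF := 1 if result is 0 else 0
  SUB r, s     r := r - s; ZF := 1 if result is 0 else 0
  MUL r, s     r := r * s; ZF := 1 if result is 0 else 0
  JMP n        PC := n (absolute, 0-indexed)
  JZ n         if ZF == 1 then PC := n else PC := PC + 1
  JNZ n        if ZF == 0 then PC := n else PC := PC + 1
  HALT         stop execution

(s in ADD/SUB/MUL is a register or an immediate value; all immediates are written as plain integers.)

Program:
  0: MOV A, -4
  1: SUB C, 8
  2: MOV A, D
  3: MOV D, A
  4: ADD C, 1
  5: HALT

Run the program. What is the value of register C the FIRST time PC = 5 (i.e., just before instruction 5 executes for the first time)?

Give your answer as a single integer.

Step 1: PC=0 exec 'MOV A, -4'. After: A=-4 B=0 C=0 D=0 ZF=0 PC=1
Step 2: PC=1 exec 'SUB C, 8'. After: A=-4 B=0 C=-8 D=0 ZF=0 PC=2
Step 3: PC=2 exec 'MOV A, D'. After: A=0 B=0 C=-8 D=0 ZF=0 PC=3
Step 4: PC=3 exec 'MOV D, A'. After: A=0 B=0 C=-8 D=0 ZF=0 PC=4
Step 5: PC=4 exec 'ADD C, 1'. After: A=0 B=0 C=-7 D=0 ZF=0 PC=5
First time PC=5: C=-7

-7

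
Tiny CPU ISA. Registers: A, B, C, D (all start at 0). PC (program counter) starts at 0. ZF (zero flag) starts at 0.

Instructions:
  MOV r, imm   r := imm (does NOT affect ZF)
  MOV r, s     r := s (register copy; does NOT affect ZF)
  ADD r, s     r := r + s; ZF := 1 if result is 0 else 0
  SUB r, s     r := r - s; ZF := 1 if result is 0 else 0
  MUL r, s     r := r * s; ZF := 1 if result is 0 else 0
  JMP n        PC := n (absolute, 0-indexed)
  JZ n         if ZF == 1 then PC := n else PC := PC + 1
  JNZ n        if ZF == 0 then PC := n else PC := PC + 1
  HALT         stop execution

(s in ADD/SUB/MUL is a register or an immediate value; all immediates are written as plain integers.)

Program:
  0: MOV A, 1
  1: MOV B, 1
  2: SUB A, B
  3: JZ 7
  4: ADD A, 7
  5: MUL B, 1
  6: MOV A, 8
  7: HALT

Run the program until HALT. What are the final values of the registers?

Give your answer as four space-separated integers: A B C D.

Step 1: PC=0 exec 'MOV A, 1'. After: A=1 B=0 C=0 D=0 ZF=0 PC=1
Step 2: PC=1 exec 'MOV B, 1'. After: A=1 B=1 C=0 D=0 ZF=0 PC=2
Step 3: PC=2 exec 'SUB A, B'. After: A=0 B=1 C=0 D=0 ZF=1 PC=3
Step 4: PC=3 exec 'JZ 7'. After: A=0 B=1 C=0 D=0 ZF=1 PC=7
Step 5: PC=7 exec 'HALT'. After: A=0 B=1 C=0 D=0 ZF=1 PC=7 HALTED

Answer: 0 1 0 0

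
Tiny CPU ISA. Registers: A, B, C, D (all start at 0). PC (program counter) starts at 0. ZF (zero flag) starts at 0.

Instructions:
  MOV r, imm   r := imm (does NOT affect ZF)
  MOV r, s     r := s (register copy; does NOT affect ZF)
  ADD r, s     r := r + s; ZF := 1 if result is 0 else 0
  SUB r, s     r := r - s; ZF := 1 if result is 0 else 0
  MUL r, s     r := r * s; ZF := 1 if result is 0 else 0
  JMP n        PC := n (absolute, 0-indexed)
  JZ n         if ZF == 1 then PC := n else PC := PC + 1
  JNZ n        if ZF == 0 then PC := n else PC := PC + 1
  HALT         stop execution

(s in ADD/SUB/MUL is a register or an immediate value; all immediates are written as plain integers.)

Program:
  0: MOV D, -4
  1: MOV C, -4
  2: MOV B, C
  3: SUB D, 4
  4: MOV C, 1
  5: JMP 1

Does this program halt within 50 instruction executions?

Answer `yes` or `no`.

Step 1: PC=0 exec 'MOV D, -4'. After: A=0 B=0 C=0 D=-4 ZF=0 PC=1
Step 2: PC=1 exec 'MOV C, -4'. After: A=0 B=0 C=-4 D=-4 ZF=0 PC=2
Step 3: PC=2 exec 'MOV B, C'. After: A=0 B=-4 C=-4 D=-4 ZF=0 PC=3
Step 4: PC=3 exec 'SUB D, 4'. After: A=0 B=-4 C=-4 D=-8 ZF=0 PC=4
Step 5: PC=4 exec 'MOV C, 1'. After: A=0 B=-4 C=1 D=-8 ZF=0 PC=5
Step 6: PC=5 exec 'JMP 1'. After: A=0 B=-4 C=1 D=-8 ZF=0 PC=1
Step 7: PC=1 exec 'MOV C, -4'. After: A=0 B=-4 C=-4 D=-8 ZF=0 PC=2
Step 8: PC=2 exec 'MOV B, C'. After: A=0 B=-4 C=-4 D=-8 ZF=0 PC=3
Step 9: PC=3 exec 'SUB D, 4'. After: A=0 B=-4 C=-4 D=-12 ZF=0 PC=4
Step 10: PC=4 exec 'MOV C, 1'. After: A=0 B=-4 C=1 D=-12 ZF=0 PC=5
Step 11: PC=5 exec 'JMP 1'. After: A=0 B=-4 C=1 D=-12 ZF=0 PC=1
Step 12: PC=1 exec 'MOV C, -4'. After: A=0 B=-4 C=-4 D=-12 ZF=0 PC=2
Step 13: PC=2 exec 'MOV B, C'. After: A=0 B=-4 C=-4 D=-12 ZF=0 PC=3
Step 14: PC=3 exec 'SUB D, 4'. After: A=0 B=-4 C=-4 D=-16 ZF=0 PC=4
Step 15: PC=4 exec 'MOV C, 1'. After: A=0 B=-4 C=1 D=-16 ZF=0 PC=5
After 50 steps: not halted. PC revisits the same instructions with no path to HALT; will never halt.

Answer: no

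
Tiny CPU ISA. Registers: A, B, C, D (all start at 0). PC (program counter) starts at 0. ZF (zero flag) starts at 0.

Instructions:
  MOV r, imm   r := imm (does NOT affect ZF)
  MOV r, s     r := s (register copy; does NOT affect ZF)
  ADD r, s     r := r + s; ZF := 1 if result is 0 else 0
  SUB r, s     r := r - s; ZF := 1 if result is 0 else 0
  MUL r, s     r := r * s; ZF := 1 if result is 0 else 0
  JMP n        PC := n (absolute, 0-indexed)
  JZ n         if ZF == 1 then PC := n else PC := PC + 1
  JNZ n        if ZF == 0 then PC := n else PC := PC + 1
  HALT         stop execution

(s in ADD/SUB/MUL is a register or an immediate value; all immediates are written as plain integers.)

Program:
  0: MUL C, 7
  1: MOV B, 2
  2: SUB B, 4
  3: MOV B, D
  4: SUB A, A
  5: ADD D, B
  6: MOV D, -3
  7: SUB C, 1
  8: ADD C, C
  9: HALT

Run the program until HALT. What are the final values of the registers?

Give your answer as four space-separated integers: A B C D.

Answer: 0 0 -2 -3

Derivation:
Step 1: PC=0 exec 'MUL C, 7'. After: A=0 B=0 C=0 D=0 ZF=1 PC=1
Step 2: PC=1 exec 'MOV B, 2'. After: A=0 B=2 C=0 D=0 ZF=1 PC=2
Step 3: PC=2 exec 'SUB B, 4'. After: A=0 B=-2 C=0 D=0 ZF=0 PC=3
Step 4: PC=3 exec 'MOV B, D'. After: A=0 B=0 C=0 D=0 ZF=0 PC=4
Step 5: PC=4 exec 'SUB A, A'. After: A=0 B=0 C=0 D=0 ZF=1 PC=5
Step 6: PC=5 exec 'ADD D, B'. After: A=0 B=0 C=0 D=0 ZF=1 PC=6
Step 7: PC=6 exec 'MOV D, -3'. After: A=0 B=0 C=0 D=-3 ZF=1 PC=7
Step 8: PC=7 exec 'SUB C, 1'. After: A=0 B=0 C=-1 D=-3 ZF=0 PC=8
Step 9: PC=8 exec 'ADD C, C'. After: A=0 B=0 C=-2 D=-3 ZF=0 PC=9
Step 10: PC=9 exec 'HALT'. After: A=0 B=0 C=-2 D=-3 ZF=0 PC=9 HALTED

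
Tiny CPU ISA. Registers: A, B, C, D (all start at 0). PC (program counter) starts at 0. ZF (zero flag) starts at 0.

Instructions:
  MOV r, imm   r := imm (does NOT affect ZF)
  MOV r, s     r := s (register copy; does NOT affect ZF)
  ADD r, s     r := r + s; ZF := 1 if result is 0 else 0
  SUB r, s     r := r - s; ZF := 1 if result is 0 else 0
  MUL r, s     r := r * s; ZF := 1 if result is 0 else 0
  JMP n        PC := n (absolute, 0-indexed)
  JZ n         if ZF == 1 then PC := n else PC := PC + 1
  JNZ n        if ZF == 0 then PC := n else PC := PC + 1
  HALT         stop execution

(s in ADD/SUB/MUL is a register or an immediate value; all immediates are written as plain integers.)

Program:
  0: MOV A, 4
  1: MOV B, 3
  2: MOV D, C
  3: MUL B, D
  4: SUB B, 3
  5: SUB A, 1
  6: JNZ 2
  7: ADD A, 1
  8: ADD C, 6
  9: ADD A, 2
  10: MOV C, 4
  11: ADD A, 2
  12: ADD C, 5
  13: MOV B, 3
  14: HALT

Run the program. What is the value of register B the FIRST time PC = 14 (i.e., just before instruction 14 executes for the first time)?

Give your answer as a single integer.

Step 1: PC=0 exec 'MOV A, 4'. After: A=4 B=0 C=0 D=0 ZF=0 PC=1
Step 2: PC=1 exec 'MOV B, 3'. After: A=4 B=3 C=0 D=0 ZF=0 PC=2
Step 3: PC=2 exec 'MOV D, C'. After: A=4 B=3 C=0 D=0 ZF=0 PC=3
Step 4: PC=3 exec 'MUL B, D'. After: A=4 B=0 C=0 D=0 ZF=1 PC=4
Step 5: PC=4 exec 'SUB B, 3'. After: A=4 B=-3 C=0 D=0 ZF=0 PC=5
Step 6: PC=5 exec 'SUB A, 1'. After: A=3 B=-3 C=0 D=0 ZF=0 PC=6
Step 7: PC=6 exec 'JNZ 2'. After: A=3 B=-3 C=0 D=0 ZF=0 PC=2
Step 8: PC=2 exec 'MOV D, C'. After: A=3 B=-3 C=0 D=0 ZF=0 PC=3
Step 9: PC=3 exec 'MUL B, D'. After: A=3 B=0 C=0 D=0 ZF=1 PC=4
Step 10: PC=4 exec 'SUB B, 3'. After: A=3 B=-3 C=0 D=0 ZF=0 PC=5
Step 11: PC=5 exec 'SUB A, 1'. After: A=2 B=-3 C=0 D=0 ZF=0 PC=6
Step 12: PC=6 exec 'JNZ 2'. After: A=2 B=-3 C=0 D=0 ZF=0 PC=2
Step 13: PC=2 exec 'MOV D, C'. After: A=2 B=-3 C=0 D=0 ZF=0 PC=3
Step 14: PC=3 exec 'MUL B, D'. After: A=2 B=0 C=0 D=0 ZF=1 PC=4
Step 15: PC=4 exec 'SUB B, 3'. After: A=2 B=-3 C=0 D=0 ZF=0 PC=5
Step 16: PC=5 exec 'SUB A, 1'. After: A=1 B=-3 C=0 D=0 ZF=0 PC=6
Step 17: PC=6 exec 'JNZ 2'. After: A=1 B=-3 C=0 D=0 ZF=0 PC=2
Step 18: PC=2 exec 'MOV D, C'. After: A=1 B=-3 C=0 D=0 ZF=0 PC=3
Step 19: PC=3 exec 'MUL B, D'. After: A=1 B=0 C=0 D=0 ZF=1 PC=4
Step 20: PC=4 exec 'SUB B, 3'. After: A=1 B=-3 C=0 D=0 ZF=0 PC=5
Step 21: PC=5 exec 'SUB A, 1'. After: A=0 B=-3 C=0 D=0 ZF=1 PC=6
Step 22: PC=6 exec 'JNZ 2'. After: A=0 B=-3 C=0 D=0 ZF=1 PC=7
Step 23: PC=7 exec 'ADD A, 1'. After: A=1 B=-3 C=0 D=0 ZF=0 PC=8
Step 24: PC=8 exec 'ADD C, 6'. After: A=1 B=-3 C=6 D=0 ZF=0 PC=9
Step 25: PC=9 exec 'ADD A, 2'. After: A=3 B=-3 C=6 D=0 ZF=0 PC=10
Step 26: PC=10 exec 'MOV C, 4'. After: A=3 B=-3 C=4 D=0 ZF=0 PC=11
Step 27: PC=11 exec 'ADD A, 2'. After: A=5 B=-3 C=4 D=0 ZF=0 PC=12
Step 28: PC=12 exec 'ADD C, 5'. After: A=5 B=-3 C=9 D=0 ZF=0 PC=13
Step 29: PC=13 exec 'MOV B, 3'. After: A=5 B=3 C=9 D=0 ZF=0 PC=14
First time PC=14: B=3

3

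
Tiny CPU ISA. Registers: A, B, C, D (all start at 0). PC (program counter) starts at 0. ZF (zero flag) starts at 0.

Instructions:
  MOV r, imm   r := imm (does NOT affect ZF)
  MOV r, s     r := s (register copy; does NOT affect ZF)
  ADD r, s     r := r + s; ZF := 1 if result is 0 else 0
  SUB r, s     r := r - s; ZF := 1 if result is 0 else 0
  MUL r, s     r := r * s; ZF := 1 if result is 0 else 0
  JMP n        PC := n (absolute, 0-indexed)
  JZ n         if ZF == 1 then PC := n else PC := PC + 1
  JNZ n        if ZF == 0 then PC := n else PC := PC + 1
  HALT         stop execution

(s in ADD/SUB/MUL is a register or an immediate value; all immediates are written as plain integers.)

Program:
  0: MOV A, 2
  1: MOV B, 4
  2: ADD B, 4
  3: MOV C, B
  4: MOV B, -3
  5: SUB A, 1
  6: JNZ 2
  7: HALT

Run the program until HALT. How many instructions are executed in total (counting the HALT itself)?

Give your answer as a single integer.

Answer: 13

Derivation:
Step 1: PC=0 exec 'MOV A, 2'. After: A=2 B=0 C=0 D=0 ZF=0 PC=1
Step 2: PC=1 exec 'MOV B, 4'. After: A=2 B=4 C=0 D=0 ZF=0 PC=2
Step 3: PC=2 exec 'ADD B, 4'. After: A=2 B=8 C=0 D=0 ZF=0 PC=3
Step 4: PC=3 exec 'MOV C, B'. After: A=2 B=8 C=8 D=0 ZF=0 PC=4
Step 5: PC=4 exec 'MOV B, -3'. After: A=2 B=-3 C=8 D=0 ZF=0 PC=5
Step 6: PC=5 exec 'SUB A, 1'. After: A=1 B=-3 C=8 D=0 ZF=0 PC=6
Step 7: PC=6 exec 'JNZ 2'. After: A=1 B=-3 C=8 D=0 ZF=0 PC=2
Step 8: PC=2 exec 'ADD B, 4'. After: A=1 B=1 C=8 D=0 ZF=0 PC=3
Step 9: PC=3 exec 'MOV C, B'. After: A=1 B=1 C=1 D=0 ZF=0 PC=4
Step 10: PC=4 exec 'MOV B, -3'. After: A=1 B=-3 C=1 D=0 ZF=0 PC=5
Step 11: PC=5 exec 'SUB A, 1'. After: A=0 B=-3 C=1 D=0 ZF=1 PC=6
Step 12: PC=6 exec 'JNZ 2'. After: A=0 B=-3 C=1 D=0 ZF=1 PC=7
Step 13: PC=7 exec 'HALT'. After: A=0 B=-3 C=1 D=0 ZF=1 PC=7 HALTED
Total instructions executed: 13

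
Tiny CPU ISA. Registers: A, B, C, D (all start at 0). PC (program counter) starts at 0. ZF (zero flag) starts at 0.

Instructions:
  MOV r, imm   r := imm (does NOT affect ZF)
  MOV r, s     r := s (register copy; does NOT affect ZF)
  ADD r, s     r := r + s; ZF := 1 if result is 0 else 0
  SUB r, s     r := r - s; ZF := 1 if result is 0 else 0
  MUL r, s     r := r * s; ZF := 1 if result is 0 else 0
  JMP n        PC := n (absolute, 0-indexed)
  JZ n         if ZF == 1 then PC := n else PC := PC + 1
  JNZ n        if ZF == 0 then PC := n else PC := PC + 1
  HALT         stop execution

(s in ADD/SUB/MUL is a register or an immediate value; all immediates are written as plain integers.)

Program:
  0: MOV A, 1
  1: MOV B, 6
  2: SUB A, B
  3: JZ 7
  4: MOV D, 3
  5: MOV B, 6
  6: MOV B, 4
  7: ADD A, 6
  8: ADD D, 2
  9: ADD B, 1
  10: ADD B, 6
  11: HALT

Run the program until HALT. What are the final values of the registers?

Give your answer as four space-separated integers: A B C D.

Step 1: PC=0 exec 'MOV A, 1'. After: A=1 B=0 C=0 D=0 ZF=0 PC=1
Step 2: PC=1 exec 'MOV B, 6'. After: A=1 B=6 C=0 D=0 ZF=0 PC=2
Step 3: PC=2 exec 'SUB A, B'. After: A=-5 B=6 C=0 D=0 ZF=0 PC=3
Step 4: PC=3 exec 'JZ 7'. After: A=-5 B=6 C=0 D=0 ZF=0 PC=4
Step 5: PC=4 exec 'MOV D, 3'. After: A=-5 B=6 C=0 D=3 ZF=0 PC=5
Step 6: PC=5 exec 'MOV B, 6'. After: A=-5 B=6 C=0 D=3 ZF=0 PC=6
Step 7: PC=6 exec 'MOV B, 4'. After: A=-5 B=4 C=0 D=3 ZF=0 PC=7
Step 8: PC=7 exec 'ADD A, 6'. After: A=1 B=4 C=0 D=3 ZF=0 PC=8
Step 9: PC=8 exec 'ADD D, 2'. After: A=1 B=4 C=0 D=5 ZF=0 PC=9
Step 10: PC=9 exec 'ADD B, 1'. After: A=1 B=5 C=0 D=5 ZF=0 PC=10
Step 11: PC=10 exec 'ADD B, 6'. After: A=1 B=11 C=0 D=5 ZF=0 PC=11
Step 12: PC=11 exec 'HALT'. After: A=1 B=11 C=0 D=5 ZF=0 PC=11 HALTED

Answer: 1 11 0 5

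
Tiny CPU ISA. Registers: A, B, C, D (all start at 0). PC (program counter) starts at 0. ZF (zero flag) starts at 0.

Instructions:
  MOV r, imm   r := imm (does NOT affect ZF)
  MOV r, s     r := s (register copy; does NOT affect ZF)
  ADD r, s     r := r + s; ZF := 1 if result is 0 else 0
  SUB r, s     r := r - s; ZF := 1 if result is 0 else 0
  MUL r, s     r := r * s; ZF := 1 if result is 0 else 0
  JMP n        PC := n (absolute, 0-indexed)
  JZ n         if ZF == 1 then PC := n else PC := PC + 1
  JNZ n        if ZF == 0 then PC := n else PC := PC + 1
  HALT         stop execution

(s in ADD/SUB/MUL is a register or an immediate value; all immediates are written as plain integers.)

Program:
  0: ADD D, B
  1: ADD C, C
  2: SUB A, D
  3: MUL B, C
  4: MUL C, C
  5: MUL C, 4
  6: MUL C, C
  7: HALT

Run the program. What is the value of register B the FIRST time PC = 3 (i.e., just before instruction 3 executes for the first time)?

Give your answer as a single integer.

Step 1: PC=0 exec 'ADD D, B'. After: A=0 B=0 C=0 D=0 ZF=1 PC=1
Step 2: PC=1 exec 'ADD C, C'. After: A=0 B=0 C=0 D=0 ZF=1 PC=2
Step 3: PC=2 exec 'SUB A, D'. After: A=0 B=0 C=0 D=0 ZF=1 PC=3
First time PC=3: B=0

0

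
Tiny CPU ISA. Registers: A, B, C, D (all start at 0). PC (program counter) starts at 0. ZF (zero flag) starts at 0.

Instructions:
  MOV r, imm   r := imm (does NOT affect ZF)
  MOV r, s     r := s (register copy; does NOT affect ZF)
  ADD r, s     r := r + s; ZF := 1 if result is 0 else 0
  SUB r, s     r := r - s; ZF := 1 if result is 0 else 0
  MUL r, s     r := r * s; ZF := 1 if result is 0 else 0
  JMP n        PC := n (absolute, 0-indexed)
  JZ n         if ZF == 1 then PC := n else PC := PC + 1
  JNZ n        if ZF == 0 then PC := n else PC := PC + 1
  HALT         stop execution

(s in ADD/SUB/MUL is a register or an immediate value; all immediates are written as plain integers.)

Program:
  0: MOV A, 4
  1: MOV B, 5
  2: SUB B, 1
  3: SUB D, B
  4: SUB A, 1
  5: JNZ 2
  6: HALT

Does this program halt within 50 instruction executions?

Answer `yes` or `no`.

Step 1: PC=0 exec 'MOV A, 4'. After: A=4 B=0 C=0 D=0 ZF=0 PC=1
Step 2: PC=1 exec 'MOV B, 5'. After: A=4 B=5 C=0 D=0 ZF=0 PC=2
Step 3: PC=2 exec 'SUB B, 1'. After: A=4 B=4 C=0 D=0 ZF=0 PC=3
Step 4: PC=3 exec 'SUB D, B'. After: A=4 B=4 C=0 D=-4 ZF=0 PC=4
Step 5: PC=4 exec 'SUB A, 1'. After: A=3 B=4 C=0 D=-4 ZF=0 PC=5
Step 6: PC=5 exec 'JNZ 2'. After: A=3 B=4 C=0 D=-4 ZF=0 PC=2
Step 7: PC=2 exec 'SUB B, 1'. After: A=3 B=3 C=0 D=-4 ZF=0 PC=3
Step 8: PC=3 exec 'SUB D, B'. After: A=3 B=3 C=0 D=-7 ZF=0 PC=4
Step 9: PC=4 exec 'SUB A, 1'. After: A=2 B=3 C=0 D=-7 ZF=0 PC=5
Step 10: PC=5 exec 'JNZ 2'. After: A=2 B=3 C=0 D=-7 ZF=0 PC=2
Step 11: PC=2 exec 'SUB B, 1'. After: A=2 B=2 C=0 D=-7 ZF=0 PC=3
Step 12: PC=3 exec 'SUB D, B'. After: A=2 B=2 C=0 D=-9 ZF=0 PC=4
Step 13: PC=4 exec 'SUB A, 1'. After: A=1 B=2 C=0 D=-9 ZF=0 PC=5
Step 14: PC=5 exec 'JNZ 2'. After: A=1 B=2 C=0 D=-9 ZF=0 PC=2
Step 15: PC=2 exec 'SUB B, 1'. After: A=1 B=1 C=0 D=-9 ZF=0 PC=3
Step 16: PC=3 exec 'SUB D, B'. After: A=1 B=1 C=0 D=-10 ZF=0 PC=4
Step 17: PC=4 exec 'SUB A, 1'. After: A=0 B=1 C=0 D=-10 ZF=1 PC=5
Step 18: PC=5 exec 'JNZ 2'. After: A=0 B=1 C=0 D=-10 ZF=1 PC=6
Step 19: PC=6 exec 'HALT'. After: A=0 B=1 C=0 D=-10 ZF=1 PC=6 HALTED

Answer: yes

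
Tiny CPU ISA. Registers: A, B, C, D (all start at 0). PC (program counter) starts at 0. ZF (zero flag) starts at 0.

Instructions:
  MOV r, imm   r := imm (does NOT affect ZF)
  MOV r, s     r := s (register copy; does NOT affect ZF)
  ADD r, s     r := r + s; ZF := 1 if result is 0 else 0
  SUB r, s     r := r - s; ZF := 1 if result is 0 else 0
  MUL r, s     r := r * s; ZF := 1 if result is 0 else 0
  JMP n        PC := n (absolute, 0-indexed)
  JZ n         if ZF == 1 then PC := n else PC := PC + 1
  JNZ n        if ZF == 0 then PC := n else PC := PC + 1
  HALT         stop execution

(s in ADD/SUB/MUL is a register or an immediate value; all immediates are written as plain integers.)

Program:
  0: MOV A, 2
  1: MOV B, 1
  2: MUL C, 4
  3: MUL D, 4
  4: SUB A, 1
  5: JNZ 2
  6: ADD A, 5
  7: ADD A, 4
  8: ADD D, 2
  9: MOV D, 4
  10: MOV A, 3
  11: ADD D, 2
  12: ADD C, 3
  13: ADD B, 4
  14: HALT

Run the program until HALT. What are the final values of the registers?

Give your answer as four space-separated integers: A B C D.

Answer: 3 5 3 6

Derivation:
Step 1: PC=0 exec 'MOV A, 2'. After: A=2 B=0 C=0 D=0 ZF=0 PC=1
Step 2: PC=1 exec 'MOV B, 1'. After: A=2 B=1 C=0 D=0 ZF=0 PC=2
Step 3: PC=2 exec 'MUL C, 4'. After: A=2 B=1 C=0 D=0 ZF=1 PC=3
Step 4: PC=3 exec 'MUL D, 4'. After: A=2 B=1 C=0 D=0 ZF=1 PC=4
Step 5: PC=4 exec 'SUB A, 1'. After: A=1 B=1 C=0 D=0 ZF=0 PC=5
Step 6: PC=5 exec 'JNZ 2'. After: A=1 B=1 C=0 D=0 ZF=0 PC=2
Step 7: PC=2 exec 'MUL C, 4'. After: A=1 B=1 C=0 D=0 ZF=1 PC=3
Step 8: PC=3 exec 'MUL D, 4'. After: A=1 B=1 C=0 D=0 ZF=1 PC=4
Step 9: PC=4 exec 'SUB A, 1'. After: A=0 B=1 C=0 D=0 ZF=1 PC=5
Step 10: PC=5 exec 'JNZ 2'. After: A=0 B=1 C=0 D=0 ZF=1 PC=6
Step 11: PC=6 exec 'ADD A, 5'. After: A=5 B=1 C=0 D=0 ZF=0 PC=7
Step 12: PC=7 exec 'ADD A, 4'. After: A=9 B=1 C=0 D=0 ZF=0 PC=8
Step 13: PC=8 exec 'ADD D, 2'. After: A=9 B=1 C=0 D=2 ZF=0 PC=9
Step 14: PC=9 exec 'MOV D, 4'. After: A=9 B=1 C=0 D=4 ZF=0 PC=10
Step 15: PC=10 exec 'MOV A, 3'. After: A=3 B=1 C=0 D=4 ZF=0 PC=11
Step 16: PC=11 exec 'ADD D, 2'. After: A=3 B=1 C=0 D=6 ZF=0 PC=12
Step 17: PC=12 exec 'ADD C, 3'. After: A=3 B=1 C=3 D=6 ZF=0 PC=13
Step 18: PC=13 exec 'ADD B, 4'. After: A=3 B=5 C=3 D=6 ZF=0 PC=14
Step 19: PC=14 exec 'HALT'. After: A=3 B=5 C=3 D=6 ZF=0 PC=14 HALTED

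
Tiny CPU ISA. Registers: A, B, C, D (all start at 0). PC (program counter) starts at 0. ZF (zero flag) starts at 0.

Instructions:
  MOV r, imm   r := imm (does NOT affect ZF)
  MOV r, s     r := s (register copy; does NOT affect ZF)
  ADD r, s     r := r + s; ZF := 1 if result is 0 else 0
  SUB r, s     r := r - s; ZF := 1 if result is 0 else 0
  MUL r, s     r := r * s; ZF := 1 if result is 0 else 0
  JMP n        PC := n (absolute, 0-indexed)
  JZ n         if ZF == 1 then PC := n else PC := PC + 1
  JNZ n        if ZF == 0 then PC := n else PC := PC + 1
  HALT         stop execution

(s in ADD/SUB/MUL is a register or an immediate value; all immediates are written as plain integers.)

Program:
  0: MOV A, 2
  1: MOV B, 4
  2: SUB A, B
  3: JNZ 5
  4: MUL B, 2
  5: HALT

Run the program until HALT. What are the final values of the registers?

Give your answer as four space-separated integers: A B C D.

Step 1: PC=0 exec 'MOV A, 2'. After: A=2 B=0 C=0 D=0 ZF=0 PC=1
Step 2: PC=1 exec 'MOV B, 4'. After: A=2 B=4 C=0 D=0 ZF=0 PC=2
Step 3: PC=2 exec 'SUB A, B'. After: A=-2 B=4 C=0 D=0 ZF=0 PC=3
Step 4: PC=3 exec 'JNZ 5'. After: A=-2 B=4 C=0 D=0 ZF=0 PC=5
Step 5: PC=5 exec 'HALT'. After: A=-2 B=4 C=0 D=0 ZF=0 PC=5 HALTED

Answer: -2 4 0 0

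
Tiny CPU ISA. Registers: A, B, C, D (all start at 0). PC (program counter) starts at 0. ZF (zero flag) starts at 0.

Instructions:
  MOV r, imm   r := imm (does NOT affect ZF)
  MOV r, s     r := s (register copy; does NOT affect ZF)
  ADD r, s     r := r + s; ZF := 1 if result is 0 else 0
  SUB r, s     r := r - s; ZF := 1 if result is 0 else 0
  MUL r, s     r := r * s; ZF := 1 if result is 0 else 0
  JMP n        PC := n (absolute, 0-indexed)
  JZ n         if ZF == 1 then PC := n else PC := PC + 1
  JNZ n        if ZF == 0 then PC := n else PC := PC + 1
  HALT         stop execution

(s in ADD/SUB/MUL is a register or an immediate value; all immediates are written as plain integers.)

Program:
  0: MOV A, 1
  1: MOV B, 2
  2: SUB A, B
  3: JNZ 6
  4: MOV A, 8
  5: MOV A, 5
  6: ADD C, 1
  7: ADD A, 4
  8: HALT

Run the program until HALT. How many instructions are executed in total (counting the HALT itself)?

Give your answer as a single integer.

Step 1: PC=0 exec 'MOV A, 1'. After: A=1 B=0 C=0 D=0 ZF=0 PC=1
Step 2: PC=1 exec 'MOV B, 2'. After: A=1 B=2 C=0 D=0 ZF=0 PC=2
Step 3: PC=2 exec 'SUB A, B'. After: A=-1 B=2 C=0 D=0 ZF=0 PC=3
Step 4: PC=3 exec 'JNZ 6'. After: A=-1 B=2 C=0 D=0 ZF=0 PC=6
Step 5: PC=6 exec 'ADD C, 1'. After: A=-1 B=2 C=1 D=0 ZF=0 PC=7
Step 6: PC=7 exec 'ADD A, 4'. After: A=3 B=2 C=1 D=0 ZF=0 PC=8
Step 7: PC=8 exec 'HALT'. After: A=3 B=2 C=1 D=0 ZF=0 PC=8 HALTED
Total instructions executed: 7

Answer: 7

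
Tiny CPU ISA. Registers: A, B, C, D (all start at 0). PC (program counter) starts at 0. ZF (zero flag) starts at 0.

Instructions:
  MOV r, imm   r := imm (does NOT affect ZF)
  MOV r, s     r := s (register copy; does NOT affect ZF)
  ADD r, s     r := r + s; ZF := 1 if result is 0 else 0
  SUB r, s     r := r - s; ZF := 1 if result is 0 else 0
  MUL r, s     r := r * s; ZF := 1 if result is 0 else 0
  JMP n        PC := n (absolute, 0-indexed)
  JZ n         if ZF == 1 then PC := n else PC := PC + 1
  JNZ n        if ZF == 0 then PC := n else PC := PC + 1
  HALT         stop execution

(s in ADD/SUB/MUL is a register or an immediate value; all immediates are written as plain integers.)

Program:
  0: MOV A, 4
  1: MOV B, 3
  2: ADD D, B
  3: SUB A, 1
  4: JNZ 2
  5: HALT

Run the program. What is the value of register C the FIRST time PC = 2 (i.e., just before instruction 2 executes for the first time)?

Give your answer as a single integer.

Step 1: PC=0 exec 'MOV A, 4'. After: A=4 B=0 C=0 D=0 ZF=0 PC=1
Step 2: PC=1 exec 'MOV B, 3'. After: A=4 B=3 C=0 D=0 ZF=0 PC=2
First time PC=2: C=0

0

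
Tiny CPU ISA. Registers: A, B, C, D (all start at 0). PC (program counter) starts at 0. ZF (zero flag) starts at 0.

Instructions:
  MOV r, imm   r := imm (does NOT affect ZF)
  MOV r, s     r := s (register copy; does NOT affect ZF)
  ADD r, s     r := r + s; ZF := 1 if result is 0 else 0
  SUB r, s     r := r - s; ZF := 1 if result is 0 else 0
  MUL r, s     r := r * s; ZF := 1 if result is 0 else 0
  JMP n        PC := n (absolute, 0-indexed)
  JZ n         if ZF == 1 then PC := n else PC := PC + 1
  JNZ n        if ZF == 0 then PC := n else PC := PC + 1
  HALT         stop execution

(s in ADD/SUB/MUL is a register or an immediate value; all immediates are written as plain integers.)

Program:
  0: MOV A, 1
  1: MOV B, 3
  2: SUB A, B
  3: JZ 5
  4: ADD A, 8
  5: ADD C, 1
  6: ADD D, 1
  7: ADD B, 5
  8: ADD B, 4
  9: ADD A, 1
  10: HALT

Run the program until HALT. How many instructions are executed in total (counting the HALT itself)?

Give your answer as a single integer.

Step 1: PC=0 exec 'MOV A, 1'. After: A=1 B=0 C=0 D=0 ZF=0 PC=1
Step 2: PC=1 exec 'MOV B, 3'. After: A=1 B=3 C=0 D=0 ZF=0 PC=2
Step 3: PC=2 exec 'SUB A, B'. After: A=-2 B=3 C=0 D=0 ZF=0 PC=3
Step 4: PC=3 exec 'JZ 5'. After: A=-2 B=3 C=0 D=0 ZF=0 PC=4
Step 5: PC=4 exec 'ADD A, 8'. After: A=6 B=3 C=0 D=0 ZF=0 PC=5
Step 6: PC=5 exec 'ADD C, 1'. After: A=6 B=3 C=1 D=0 ZF=0 PC=6
Step 7: PC=6 exec 'ADD D, 1'. After: A=6 B=3 C=1 D=1 ZF=0 PC=7
Step 8: PC=7 exec 'ADD B, 5'. After: A=6 B=8 C=1 D=1 ZF=0 PC=8
Step 9: PC=8 exec 'ADD B, 4'. After: A=6 B=12 C=1 D=1 ZF=0 PC=9
Step 10: PC=9 exec 'ADD A, 1'. After: A=7 B=12 C=1 D=1 ZF=0 PC=10
Step 11: PC=10 exec 'HALT'. After: A=7 B=12 C=1 D=1 ZF=0 PC=10 HALTED
Total instructions executed: 11

Answer: 11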